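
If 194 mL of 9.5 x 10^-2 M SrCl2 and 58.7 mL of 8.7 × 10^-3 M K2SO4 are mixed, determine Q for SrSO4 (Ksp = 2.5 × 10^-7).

Q ≈ 1.5e-4

Total volume = 194 + 58.7 = 252.7 mL.
[Sr^2+] = 9.5 × 10^-2 × (194/252.7) = 7.29 × 10^-2 M
[SO4^2-] = 8.7 × 10^-3 × (58.7/252.7) = 2.02 × 10^-3 M
SrSO4(s) <=> Sr^2+(aq) + SO4^2-(aq), so Q = [Sr^2+][SO4^2-]
Q = (7.29 × 10^-2)(2.02 x 10^-3) = 1.5 × 10^-4
Q > Ksp, so SrSO4 will precipitate.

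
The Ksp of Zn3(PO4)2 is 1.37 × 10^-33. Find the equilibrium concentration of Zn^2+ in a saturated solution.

Zn3(PO4)2(s) <=> 3 Zn^2+ + 2 PO4^3-
Ksp = [Zn^2+]^3[PO4^3-]^2
Let s = molar solubility. Then [Zn^2+] = 3s and [PO4^3-] = 2s.
So Ksp = (3s)^3 × (2s)^2 = 108s^5
s = (1.37 × 10^-33 / 108)^(1/5) = 1.049 × 10^-7 M
[Zn^2+] = 3s = 3.15 × 10^-7 M

3.15 × 10^-7 M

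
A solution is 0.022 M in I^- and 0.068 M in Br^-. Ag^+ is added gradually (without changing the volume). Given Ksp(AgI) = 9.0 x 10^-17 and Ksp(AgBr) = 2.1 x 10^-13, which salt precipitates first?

Precipitation of each salt starts when its ion product equals its Ksp.
For AgI: 9.0 x 10^-17 = 0.022 × [Ag^+]  ⇒  [Ag^+] = 4.1 × 10^-15 M.
For AgBr: 2.1 x 10^-13 = 0.068 × [Ag^+]  ⇒  [Ag^+] = 3.1 × 10^-12 M.
The salt with the lower threshold [Ag^+] precipitates first: AgI.

AgI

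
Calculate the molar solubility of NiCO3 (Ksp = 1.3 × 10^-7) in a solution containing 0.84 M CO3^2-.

s = 1.5 × 10^-7 M

NiCO3(s) ⇌ Ni^2+(aq) + CO3^2-(aq)
Ksp = [Ni^2+][CO3^2-]
Let s be the molar solubility in this solution. [Ni^2+] = s, [CO3^2-] = 0.84 + s ≈ 0.84 (common-ion effect: CO3^2- is already 0.84 M).
Ksp ≈ s × 0.84
s = 1.5 × 10^-7 M
Check: s = 1.5 x 10^-7 ≪ 0.84, so the approximation is valid.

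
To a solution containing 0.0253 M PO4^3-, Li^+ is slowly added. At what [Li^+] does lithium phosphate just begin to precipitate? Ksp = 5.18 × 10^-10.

Li3PO4(s) ⇌ 3 Li^+(aq) + PO4^3-(aq)
Ksp = [Li^+]^3[PO4^3-]
Precipitation begins when Q = Ksp. With [PO4^3-] = 0.0253 M:
5.18 × 10^-10 = (0.0253) × [Li^+]^3
[Li^+] = (5.18 × 10^-10 / 2.53 x 10^-2)^(1/3) = 2.74 × 10^-3 M

2.74 x 10^-3 M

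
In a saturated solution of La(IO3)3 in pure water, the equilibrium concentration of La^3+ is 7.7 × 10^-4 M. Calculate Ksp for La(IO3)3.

La(IO3)3(s) <=> La^3+ + 3 IO3^-
Stoichiometry gives [IO3^-] = (3/1)[La^3+] = 2.31 × 10^-3 M.
Ksp = [La^3+][IO3^-]^3
Ksp = 7.7 × 10^-4 × (2.31 × 10^-3)^3 = 9.5 x 10^-12

9.5e-12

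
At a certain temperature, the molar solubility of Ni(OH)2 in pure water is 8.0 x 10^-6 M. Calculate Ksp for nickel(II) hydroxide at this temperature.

Ni(OH)2(s) ⇌ Ni^2+ + 2 OH^-
For each mole of Ni(OH)2 that dissolves: [Ni^2+] = s, [OH^-] = 2s.
Ksp = [Ni^2+][OH^-]^2
Substituting: Ksp = s(2s)^2 = 4s^3
With s = 8.0 x 10^-6: Ksp = 2.0 x 10^-15

Ksp ≈ 2.0 × 10^-15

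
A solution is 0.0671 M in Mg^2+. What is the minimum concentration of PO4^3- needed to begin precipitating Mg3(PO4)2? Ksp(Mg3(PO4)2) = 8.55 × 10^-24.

Mg3(PO4)2(s) <=> 3 Mg^2+ + 2 PO4^3-
Ksp = [Mg^2+]^3[PO4^3-]^2
Precipitation begins when Q = Ksp. With [Mg^2+] = 0.0671 M:
8.55 × 10^-24 = (0.0671)^3 × [PO4^3-]^2
[PO4^3-] = (8.55 × 10^-24 / 3.021 x 10^-4)^(1/2) = 1.68 × 10^-10 M

[PO4^3-] ≈ 1.68e-10 M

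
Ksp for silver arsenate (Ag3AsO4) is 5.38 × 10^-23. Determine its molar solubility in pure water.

s = 1.19 x 10^-6 M

Ag3AsO4(s) ⇌ 3 Ag^+(aq) + AsO4^3-(aq)
Ksp = [Ag^+]^3[AsO4^3-]
Let s = molar solubility. Then [Ag^+] = 3s and [AsO4^3-] = s.
Substituting: Ksp = (3s)^3s = 27s^4
s^4 = 5.38 × 10^-23 / 27, so s = 1.19 × 10^-6 M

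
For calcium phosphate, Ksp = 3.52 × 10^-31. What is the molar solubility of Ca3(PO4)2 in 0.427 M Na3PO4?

Ca3(PO4)2(s) ⇌ 3 Ca^2+(aq) + 2 PO4^3-(aq)
Ksp = [Ca^2+]^3[PO4^3-]^2
Let s be the molar solubility in this solution. [Ca^2+] = 3s, [PO4^3-] = 0.427 + 2s ≈ 0.427 (common-ion effect: PO4^3- is already 0.427 M).
Ksp ≈ (3s)^3 × (0.427)^2
s = 4.15 x 10^-11 M
Check: 2s = 8.3 × 10^-11 ≪ 0.427, so the approximation is valid.

4.15 × 10^-11 M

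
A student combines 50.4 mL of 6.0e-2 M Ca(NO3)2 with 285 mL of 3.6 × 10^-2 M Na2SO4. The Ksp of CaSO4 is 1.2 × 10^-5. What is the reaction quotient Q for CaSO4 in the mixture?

2.8e-4

Total volume = 50.4 + 285 = 335.4 mL.
[Ca^2+] = 6.0 x 10^-2 × (50.4/335.4) = 9.02 × 10^-3 M
[SO4^2-] = 3.6 x 10^-2 × (285/335.4) = 3.06 x 10^-2 M
CaSO4(s) ⇌ Ca^2+ + SO4^2-, so Q = [Ca^2+][SO4^2-]
Q = (9.02 × 10^-3)(3.06 × 10^-2) = 2.8 × 10^-4
Q > Ksp, so CaSO4 will precipitate.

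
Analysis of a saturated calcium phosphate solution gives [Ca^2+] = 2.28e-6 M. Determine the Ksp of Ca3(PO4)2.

Ca3(PO4)2(s) <=> 3 Ca^2+(aq) + 2 PO4^3-(aq)
Stoichiometry gives [PO4^3-] = (2/3)[Ca^2+] = 1.520 × 10^-6 M.
Ksp = [Ca^2+]^3[PO4^3-]^2
Ksp = (2.28 × 10^-6)^3 × (1.520 × 10^-6)^2 = 2.74 × 10^-29

Ksp ≈ 2.74e-29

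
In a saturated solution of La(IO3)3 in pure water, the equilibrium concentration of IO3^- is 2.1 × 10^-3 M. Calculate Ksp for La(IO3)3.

Ksp ≈ 6.5 × 10^-12

La(IO3)3(s) <=> La^3+(aq) + 3 IO3^-(aq)
Stoichiometry gives [La^3+] = (1/3)[IO3^-] = 7.00 × 10^-4 M.
Ksp = [La^3+][IO3^-]^3
Ksp = 7.00 x 10^-4 × (2.1 × 10^-3)^3 = 6.5 × 10^-12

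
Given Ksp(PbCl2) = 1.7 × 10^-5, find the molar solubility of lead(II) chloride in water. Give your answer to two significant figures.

PbCl2(s) <=> Pb^2+ + 2 Cl^-
Ksp = [Pb^2+][Cl^-]^2
If s mol/L of PbCl2 dissolves, [Pb^2+] = s and [Cl^-] = 2s.
Substituting: Ksp = s(2s)^2 = 4s^3
Solving, s = (1.7 × 10^-5/4)^(1/3) = 1.6 × 10^-2 M

s ≈ 0.016 M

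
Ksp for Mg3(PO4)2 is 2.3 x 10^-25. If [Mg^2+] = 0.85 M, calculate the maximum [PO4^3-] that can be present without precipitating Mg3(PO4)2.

Mg3(PO4)2(s) ⇌ 3 Mg^2+(aq) + 2 PO4^3-(aq)
Ksp = [Mg^2+]^3[PO4^3-]^2
Precipitation begins when Q = Ksp. With [Mg^2+] = 0.85 M:
2.3 x 10^-25 = (0.85)^3 × [PO4^3-]^2
[PO4^3-] = (2.3 x 10^-25 / 6.14 × 10^-1)^(1/2) = 6.1 x 10^-13 M

[PO4^3-] ≈ 6.1e-13 M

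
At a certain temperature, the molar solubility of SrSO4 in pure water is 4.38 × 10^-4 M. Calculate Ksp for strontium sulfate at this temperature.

Ksp ≈ 1.92 × 10^-7

SrSO4(s) <=> Sr^2+(aq) + SO4^2-(aq)
If s mol/L of SrSO4 dissolves, [Sr^2+] = s and [SO4^2-] = s.
Ksp = [Sr^2+][SO4^2-]
Ksp = (s)(s) = s^2
Ksp = (4.38 x 10^-4)^2 = 1.92 × 10^-7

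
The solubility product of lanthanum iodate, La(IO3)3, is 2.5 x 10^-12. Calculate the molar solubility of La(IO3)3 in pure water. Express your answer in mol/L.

La(IO3)3(s) ⇌ La^3+(aq) + 3 IO3^-(aq)
Ksp = [La^3+][IO3^-]^3
Let s = molar solubility. Then [La^3+] = s and [IO3^-] = 3s.
Substituting: Ksp = s(3s)^3 = 27s^4
s = (2.5 x 10^-12 / 27)^(1/4) = 5.5 x 10^-4 M

s = 5.5 × 10^-4 M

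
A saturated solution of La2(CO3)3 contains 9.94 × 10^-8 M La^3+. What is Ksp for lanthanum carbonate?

La2(CO3)3(s) <=> 2 La^3+(aq) + 3 CO3^2-(aq)
Stoichiometry gives [CO3^2-] = (3/2)[La^3+] = 1.491 × 10^-7 M.
Ksp = [La^3+]^2[CO3^2-]^3
Ksp = (9.94 x 10^-8)^2 × (1.491 × 10^-7)^3 = 3.27 x 10^-35

Ksp ≈ 3.27 × 10^-35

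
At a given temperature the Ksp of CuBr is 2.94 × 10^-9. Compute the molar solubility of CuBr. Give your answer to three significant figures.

5.42e-5 M

CuBr(s) <=> Cu^+ + Br^-
Ksp = [Cu^+][Br^-]
With molar solubility s: [Cu^+] = s, [Br^-] = s.
Ksp = (s)(s) = s^2
s = √(2.94 × 10^-9) = 5.42 × 10^-5 M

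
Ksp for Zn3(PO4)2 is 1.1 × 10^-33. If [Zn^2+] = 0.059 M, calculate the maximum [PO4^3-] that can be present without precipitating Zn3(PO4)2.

2.3 × 10^-15 M

Zn3(PO4)2(s) ⇌ 3 Zn^2+ + 2 PO4^3-
Ksp = [Zn^2+]^3[PO4^3-]^2
Precipitation begins when Q = Ksp. With [Zn^2+] = 0.059 M:
1.1 × 10^-33 = (0.059)^3 × [PO4^3-]^2
[PO4^3-] = (1.1 × 10^-33 / 2.05 × 10^-4)^(1/2) = 2.3 × 10^-15 M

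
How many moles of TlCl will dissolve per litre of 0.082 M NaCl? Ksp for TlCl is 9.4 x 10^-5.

1.1 × 10^-3 M

TlCl(s) <=> Tl^+(aq) + Cl^-(aq)
Ksp = [Tl^+][Cl^-]
Let s be the molar solubility in this solution. [Tl^+] = s, [Cl^-] = 0.082 + s ≈ 0.082 (since Cl^- from NaCl dominates).
Ksp ≈ s × 0.082
s = 1.1 x 10^-3 M
Check: s = 1.1 x 10^-3 ≪ 0.082, so the approximation is valid.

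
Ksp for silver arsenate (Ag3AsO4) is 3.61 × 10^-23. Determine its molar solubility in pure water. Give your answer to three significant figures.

Ag3AsO4(s) ⇌ 3 Ag^+(aq) + AsO4^3-(aq)
Ksp = [Ag^+]^3[AsO4^3-]
With molar solubility s: [Ag^+] = 3s, [AsO4^3-] = s.
So Ksp = (3s)^3 × s = 27s^4
s = (3.61 × 10^-23 / 27)^(1/4) = 1.08 × 10^-6 M

s ≈ 1.08e-6 M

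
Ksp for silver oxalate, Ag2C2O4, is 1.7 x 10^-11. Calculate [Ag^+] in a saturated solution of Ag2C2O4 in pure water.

[Ag^+] = 3.2 × 10^-4 M

Ag2C2O4(s) <=> 2 Ag^+ + C2O4^2-
Ksp = [Ag^+]^2[C2O4^2-]
Let s = molar solubility. Then [Ag^+] = 2s and [C2O4^2-] = s.
Ksp = (2s)^2s = 4s^3
s^3 = 1.7 x 10^-11 / 4, so s = 1.62 × 10^-4 M
[Ag^+] = 2s = 3.2 × 10^-4 M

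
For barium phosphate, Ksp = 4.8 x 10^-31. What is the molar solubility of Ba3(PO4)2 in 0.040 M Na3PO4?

Ba3(PO4)2(s) ⇌ 3 Ba^2+ + 2 PO4^3-
Ksp = [Ba^2+]^3[PO4^3-]^2
Let s = moles of Ba3(PO4)2 that dissolve per litre. [Ba^2+] = 3s, [PO4^3-] = 0.040 + 2s ≈ 0.040 (Ksp is small, so little additional dissolves).
Ksp ≈ (3s)^3 × (0.040)^2
s = 2.2 × 10^-10 M
Check: 2s = 4.5 x 10^-10 ≪ 0.040, so the approximation is valid.

s = 2.2 × 10^-10 M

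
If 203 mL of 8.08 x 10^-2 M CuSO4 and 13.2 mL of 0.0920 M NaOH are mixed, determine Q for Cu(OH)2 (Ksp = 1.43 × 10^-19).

Total volume = 203 + 13.2 = 216.2 mL.
[Cu^2+] = 8.08 × 10^-2 × (203/216.2) = 7.587 × 10^-2 M
[OH^-] = 9.20 × 10^-2 × (13.2/216.2) = 5.617 × 10^-3 M
Cu(OH)2(s) ⇌ Cu^2+(aq) + 2 OH^-(aq), so Q = [Cu^2+][OH^-]^2
Q = (7.587 × 10^-2)(5.617 x 10^-3)^2 = 2.39 × 10^-6
Q > Ksp, so Cu(OH)2 will precipitate.

2.39 × 10^-6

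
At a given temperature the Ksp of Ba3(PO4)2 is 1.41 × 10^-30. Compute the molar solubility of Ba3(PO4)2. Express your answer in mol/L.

s = 4.20 × 10^-7 M

Ba3(PO4)2(s) ⇌ 3 Ba^2+(aq) + 2 PO4^3-(aq)
Ksp = [Ba^2+]^3[PO4^3-]^2
If s mol/L of Ba3(PO4)2 dissolves, [Ba^2+] = 3s and [PO4^3-] = 2s.
Substituting: Ksp = (3s)^3(2s)^2 = 108s^5
Solving, s = (1.41 × 10^-30/108)^(1/5) = 4.20 × 10^-7 M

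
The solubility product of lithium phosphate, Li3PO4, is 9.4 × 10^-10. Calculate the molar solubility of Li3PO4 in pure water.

Li3PO4(s) ⇌ 3 Li^+(aq) + PO4^3-(aq)
Ksp = [Li^+]^3[PO4^3-]
With molar solubility s: [Li^+] = 3s, [PO4^3-] = s.
So Ksp = (3s)^3 × s = 27s^4
s^4 = 9.4 × 10^-10 / 27, so s = 2.4 x 10^-3 M

s ≈ 2.4 × 10^-3 M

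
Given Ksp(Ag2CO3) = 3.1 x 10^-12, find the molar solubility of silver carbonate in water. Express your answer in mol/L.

Ag2CO3(s) ⇌ 2 Ag^+(aq) + CO3^2-(aq)
Ksp = [Ag^+]^2[CO3^2-]
If s mol/L of Ag2CO3 dissolves, [Ag^+] = 2s and [CO3^2-] = s.
Substituting: Ksp = (2s)^2s = 4s^3
s = (3.1 x 10^-12 / 4)^(1/3) = 9.2 × 10^-5 M

s = 9.2 × 10^-5 M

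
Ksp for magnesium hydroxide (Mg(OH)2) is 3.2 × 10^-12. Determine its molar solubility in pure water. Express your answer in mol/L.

Mg(OH)2(s) ⇌ Mg^2+ + 2 OH^-
Ksp = [Mg^2+][OH^-]^2
Let s = molar solubility. Then [Mg^2+] = s and [OH^-] = 2s.
So Ksp = s × (2s)^2 = 4s^3
Solving, s = (3.2 × 10^-12/4)^(1/3) = 9.3 × 10^-5 M

9.3 x 10^-5 M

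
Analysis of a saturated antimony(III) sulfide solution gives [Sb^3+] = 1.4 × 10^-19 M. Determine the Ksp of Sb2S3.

Ksp ≈ 1.8 × 10^-94

Sb2S3(s) ⇌ 2 Sb^3+ + 3 S^2-
Stoichiometry gives [S^2-] = (3/2)[Sb^3+] = 2.10 × 10^-19 M.
Ksp = [Sb^3+]^2[S^2-]^3
Ksp = (1.4 x 10^-19)^2 × (2.10 × 10^-19)^3 = 1.8 × 10^-94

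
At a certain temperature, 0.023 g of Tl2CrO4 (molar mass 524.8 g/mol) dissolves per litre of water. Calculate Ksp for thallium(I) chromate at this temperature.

Ksp = 3.4e-13

Molar solubility s = (2.3 x 10^-2 g/L) / (524.8 g/mol) = 4.38 × 10^-5 M.
Tl2CrO4(s) ⇌ 2 Tl^+(aq) + CrO4^2-(aq)
Let s = molar solubility. Then [Tl^+] = 2s and [CrO4^2-] = s.
Ksp = [Tl^+]^2[CrO4^2-]
Substituting: Ksp = (2s)^2s = 4s^3
With s = 4.38 × 10^-5: Ksp = 3.4 × 10^-13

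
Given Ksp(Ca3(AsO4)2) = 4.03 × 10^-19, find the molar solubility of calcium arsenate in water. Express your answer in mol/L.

Ca3(AsO4)2(s) ⇌ 3 Ca^2+(aq) + 2 AsO4^3-(aq)
Ksp = [Ca^2+]^3[AsO4^3-]^2
With molar solubility s: [Ca^2+] = 3s, [AsO4^3-] = 2s.
Ksp = (3s)^3(2s)^2 = 108s^5
s = (4.03 × 10^-19 / 108)^(1/5) = 8.21 × 10^-5 M

s ≈ 8.21 × 10^-5 M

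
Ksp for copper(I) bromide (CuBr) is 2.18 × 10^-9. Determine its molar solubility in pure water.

s = 4.67e-5 M

CuBr(s) <=> Cu^+ + Br^-
Ksp = [Cu^+][Br^-]
With molar solubility s: [Cu^+] = s, [Br^-] = s.
Ksp = s × s = s^2
s = √(2.18 × 10^-9) = 4.67 × 10^-5 M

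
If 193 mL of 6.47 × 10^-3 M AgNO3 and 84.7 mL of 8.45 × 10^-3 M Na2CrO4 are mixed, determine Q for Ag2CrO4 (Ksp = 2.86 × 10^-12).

Total volume = 193 + 84.7 = 277.7 mL.
[Ag^+] = 6.47 × 10^-3 × (193/277.7) = 4.497 × 10^-3 M
[CrO4^2-] = 8.45 × 10^-3 × (84.7/277.7) = 2.577 × 10^-3 M
Ag2CrO4(s) ⇌ 2 Ag^+(aq) + CrO4^2-(aq), so Q = [Ag^+]^2[CrO4^2-]
Q = (4.497 × 10^-3)^2(2.577 × 10^-3) = 5.21 x 10^-8
Q > Ksp, so Ag2CrO4 will precipitate.

5.21 × 10^-8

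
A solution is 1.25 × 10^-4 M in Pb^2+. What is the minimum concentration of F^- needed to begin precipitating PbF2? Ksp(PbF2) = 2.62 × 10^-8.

0.0145 M

PbF2(s) ⇌ Pb^2+ + 2 F^-
Ksp = [Pb^2+][F^-]^2
Precipitation begins when Q = Ksp. With [Pb^2+] = 1.25 × 10^-4 M:
2.62 × 10^-8 = (1.25 × 10^-4) × [F^-]^2
[F^-] = (2.62 × 10^-8 / 1.25 × 10^-4)^(1/2) = 1.45 × 10^-2 M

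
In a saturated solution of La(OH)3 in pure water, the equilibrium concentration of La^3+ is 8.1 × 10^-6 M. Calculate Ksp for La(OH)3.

La(OH)3(s) ⇌ La^3+(aq) + 3 OH^-(aq)
Stoichiometry gives [OH^-] = (3/1)[La^3+] = 2.43 x 10^-5 M.
Ksp = [La^3+][OH^-]^3
Ksp = 8.1 x 10^-6 × (2.43 x 10^-5)^3 = 1.2 × 10^-19

1.2e-19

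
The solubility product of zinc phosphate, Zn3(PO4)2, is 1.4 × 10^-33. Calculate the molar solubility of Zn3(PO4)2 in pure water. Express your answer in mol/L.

Zn3(PO4)2(s) ⇌ 3 Zn^2+(aq) + 2 PO4^3-(aq)
Ksp = [Zn^2+]^3[PO4^3-]^2
If s mol/L of Zn3(PO4)2 dissolves, [Zn^2+] = 3s and [PO4^3-] = 2s.
Substituting: Ksp = (3s)^3(2s)^2 = 108s^5
s^5 = 1.4 × 10^-33 / 108, so s = 1.1 × 10^-7 M

s ≈ 1.1 x 10^-7 M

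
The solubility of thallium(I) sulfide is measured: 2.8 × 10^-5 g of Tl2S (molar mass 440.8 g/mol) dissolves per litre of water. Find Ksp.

1.0 × 10^-21

Molar solubility s = (2.8 x 10^-5 g/L) / (440.8 g/mol) = 6.35 × 10^-8 M.
Tl2S(s) ⇌ 2 Tl^+ + S^2-
With molar solubility s: [Tl^+] = 2s, [S^2-] = s.
Ksp = [Tl^+]^2[S^2-]
Ksp = (2s)^2s = 4s^3
Ksp = 4 × (6.35 × 10^-8)^3 = 1.0 × 10^-21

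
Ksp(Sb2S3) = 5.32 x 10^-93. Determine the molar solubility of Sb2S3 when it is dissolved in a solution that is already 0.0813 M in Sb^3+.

Sb2S3(s) ⇌ 2 Sb^3+ + 3 S^2-
Ksp = [Sb^3+]^2[S^2-]^3
Let s = moles of Sb2S3 that dissolve per litre. [Sb^3+] = 0.0813 + 2s ≈ 0.0813, [S^2-] = 3s (Ksp is small, so little additional dissolves).
Ksp ≈ (0.0813)^2 × (3s)^3
s = 3.10 x 10^-31 M
Check: 2s = 6.2 × 10^-31 ≪ 0.0813, so the approximation is valid.

s ≈ 3.10 × 10^-31 M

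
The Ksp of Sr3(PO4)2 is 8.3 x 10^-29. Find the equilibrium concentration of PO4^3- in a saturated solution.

Sr3(PO4)2(s) ⇌ 3 Sr^2+(aq) + 2 PO4^3-(aq)
Ksp = [Sr^2+]^3[PO4^3-]^2
For each mole of Sr3(PO4)2 that dissolves: [Sr^2+] = 3s, [PO4^3-] = 2s.
Ksp = (3s)^3(2s)^2 = 108s^5
s = (8.3 x 10^-29 / 108)^(1/5) = 9.49 × 10^-7 M
[PO4^3-] = 2s = 1.9 × 10^-6 M

[PO4^3-] ≈ 1.9 x 10^-6 M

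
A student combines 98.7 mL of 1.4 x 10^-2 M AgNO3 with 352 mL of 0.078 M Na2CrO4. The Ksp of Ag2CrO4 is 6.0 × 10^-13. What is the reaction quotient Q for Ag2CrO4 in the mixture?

Total volume = 98.7 + 352 = 450.7 mL.
[Ag^+] = 1.4 × 10^-2 × (98.7/450.7) = 3.07 × 10^-3 M
[CrO4^2-] = 7.8 x 10^-2 × (352/450.7) = 6.09 x 10^-2 M
Ag2CrO4(s) ⇌ 2 Ag^+(aq) + CrO4^2-(aq), so Q = [Ag^+]^2[CrO4^2-]
Q = (3.07 × 10^-3)^2(6.09 x 10^-2) = 5.7 x 10^-7
Q > Ksp, so Ag2CrO4 will precipitate.

Q = 5.7e-7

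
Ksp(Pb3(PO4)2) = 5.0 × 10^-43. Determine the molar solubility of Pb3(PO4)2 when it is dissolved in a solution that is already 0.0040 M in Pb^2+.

Pb3(PO4)2(s) <=> 3 Pb^2+ + 2 PO4^3-
Ksp = [Pb^2+]^3[PO4^3-]^2
If s mol/L dissolves here, [Pb^2+] = 0.0040 + 3s ≈ 0.0040, [PO4^3-] = 2s (Ksp is small, so little additional dissolves).
Ksp ≈ (0.0040)^3 × (2s)^2
s = 1.4 x 10^-18 M
Check: 3s = 4.2 × 10^-18 ≪ 0.0040, so the approximation is valid.

1.4e-18 M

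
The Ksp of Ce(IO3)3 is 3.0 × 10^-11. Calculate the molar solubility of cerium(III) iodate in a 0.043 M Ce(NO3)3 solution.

s ≈ 3.0 × 10^-4 M

Ce(IO3)3(s) ⇌ Ce^3+(aq) + 3 IO3^-(aq)
Ksp = [Ce^3+][IO3^-]^3
Let s = moles of Ce(IO3)3 that dissolve per litre. [Ce^3+] = 0.043 + s ≈ 0.043, [IO3^-] = 3s (since Ce^3+ from Ce(NO3)3 dominates).
Ksp ≈ 0.043 × (3s)^3
s = 3.0 x 10^-4 M
Check: s = 3.0 × 10^-4 ≪ 0.043, so the approximation is valid.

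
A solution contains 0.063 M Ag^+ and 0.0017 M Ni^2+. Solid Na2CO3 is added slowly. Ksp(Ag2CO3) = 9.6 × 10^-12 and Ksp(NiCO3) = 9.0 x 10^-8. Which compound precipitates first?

Ag2CO3

Each salt begins to precipitate when Q = Ksp, i.e. when [CO3^2-] reaches its threshold.
For Ag2CO3: 9.6 × 10^-12 = (0.063)^2 × [CO3^2-]  ⇒  [CO3^2-] = 2.4 × 10^-9 M.
For NiCO3: 9.0 x 10^-8 = 0.0017 × [CO3^2-]  ⇒  [CO3^2-] = 5.3 × 10^-5 M.
The salt with the lower threshold [CO3^2-] precipitates first: Ag2CO3.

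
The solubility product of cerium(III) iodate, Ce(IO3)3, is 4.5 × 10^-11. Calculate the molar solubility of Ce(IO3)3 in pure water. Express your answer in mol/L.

s = 1.1e-3 M

Ce(IO3)3(s) ⇌ Ce^3+ + 3 IO3^-
Ksp = [Ce^3+][IO3^-]^3
For each mole of Ce(IO3)3 that dissolves: [Ce^3+] = s, [IO3^-] = 3s.
Ksp = s(3s)^3 = 27s^4
s = (4.5 × 10^-11 / 27)^(1/4) = 1.1 x 10^-3 M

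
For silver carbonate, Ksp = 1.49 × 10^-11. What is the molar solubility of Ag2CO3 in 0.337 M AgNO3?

s ≈ 1.31 x 10^-10 M

Ag2CO3(s) ⇌ 2 Ag^+ + CO3^2-
Ksp = [Ag^+]^2[CO3^2-]
If s mol/L dissolves here, [Ag^+] = 0.337 + 2s ≈ 0.337, [CO3^2-] = s (since Ag^+ from AgNO3 dominates).
Ksp ≈ (0.337)^2 × s
s = 1.31 x 10^-10 M
Check: 2s = 2.6 × 10^-10 ≪ 0.337, so the approximation is valid.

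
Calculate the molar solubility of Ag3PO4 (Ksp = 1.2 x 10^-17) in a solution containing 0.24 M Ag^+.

Ag3PO4(s) ⇌ 3 Ag^+(aq) + PO4^3-(aq)
Ksp = [Ag^+]^3[PO4^3-]
Let s be the molar solubility in this solution. [Ag^+] = 0.24 + 3s ≈ 0.24, [PO4^3-] = s (common-ion effect: Ag^+ is already 0.24 M).
Ksp ≈ (0.24)^3 × s
s = 8.7 × 10^-16 M
Check: 3s = 2.6 × 10^-15 ≪ 0.24, so the approximation is valid.

s ≈ 8.7 × 10^-16 M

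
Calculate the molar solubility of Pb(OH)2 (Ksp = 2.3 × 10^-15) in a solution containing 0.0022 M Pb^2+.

s ≈ 5.1e-7 M

Pb(OH)2(s) <=> Pb^2+ + 2 OH^-
Ksp = [Pb^2+][OH^-]^2
Let s be the molar solubility in this solution. [Pb^2+] = 0.0022 + s ≈ 0.0022, [OH^-] = 2s (since the Pb^2+ already present dominates).
Ksp ≈ 0.0022 × (2s)^2
s = 5.1 × 10^-7 M
Check: s = 5.1 × 10^-7 ≪ 0.0022, so the approximation is valid.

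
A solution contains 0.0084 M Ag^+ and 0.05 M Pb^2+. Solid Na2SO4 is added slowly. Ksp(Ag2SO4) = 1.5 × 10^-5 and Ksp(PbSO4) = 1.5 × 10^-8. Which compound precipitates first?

PbSO4

Precipitation of each salt starts when its ion product equals its Ksp.
For Ag2SO4: 1.5 × 10^-5 = (0.0084)^2 × [SO4^2-]  ⇒  [SO4^2-] = 2.1 × 10^-1 M.
For PbSO4: 1.5 × 10^-8 = 0.05 × [SO4^2-]  ⇒  [SO4^2-] = 3.0 × 10^-7 M.
The salt with the lower threshold [SO4^2-] precipitates first: PbSO4.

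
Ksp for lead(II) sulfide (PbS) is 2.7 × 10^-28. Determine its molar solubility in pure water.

PbS(s) <=> Pb^2+(aq) + S^2-(aq)
Ksp = [Pb^2+][S^2-]
For each mole of PbS that dissolves: [Pb^2+] = s, [S^2-] = s.
Ksp = s × s = s^2
s = (2.7 × 10^-28)^(1/2) = 1.6 x 10^-14 M

s ≈ 1.6 × 10^-14 M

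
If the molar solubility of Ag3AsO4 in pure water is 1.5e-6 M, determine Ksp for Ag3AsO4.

Ag3AsO4(s) ⇌ 3 Ag^+(aq) + AsO4^3-(aq)
If s mol/L of Ag3AsO4 dissolves, [Ag^+] = 3s and [AsO4^3-] = s.
Ksp = [Ag^+]^3[AsO4^3-]
Ksp = (3s)^3s = 27s^4
Ksp = 27 × (1.5 × 10^-6)^4 = 1.4 × 10^-22

Ksp ≈ 1.4 x 10^-22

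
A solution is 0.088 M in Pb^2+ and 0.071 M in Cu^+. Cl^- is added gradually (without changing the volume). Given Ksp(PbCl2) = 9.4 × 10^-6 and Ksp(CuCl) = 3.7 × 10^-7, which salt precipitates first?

Precipitation of each salt starts when its ion product equals its Ksp.
For PbCl2: 9.4 × 10^-6 = 0.088 × [Cl^-]^2  ⇒  [Cl^-] = 1.0 x 10^-2 M.
For CuCl: 3.7 × 10^-7 = 0.071 × [Cl^-]  ⇒  [Cl^-] = 5.2 × 10^-6 M.
The salt with the lower threshold [Cl^-] precipitates first: CuCl.

CuCl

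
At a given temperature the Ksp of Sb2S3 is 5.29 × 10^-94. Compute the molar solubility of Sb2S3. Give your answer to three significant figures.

Sb2S3(s) ⇌ 2 Sb^3+ + 3 S^2-
Ksp = [Sb^3+]^2[S^2-]^3
With molar solubility s: [Sb^3+] = 2s, [S^2-] = 3s.
So Ksp = (2s)^2 × (3s)^3 = 108s^5
Solving, s = (5.29 × 10^-94/108)^(1/5) = 8.67 × 10^-20 M

8.67 × 10^-20 M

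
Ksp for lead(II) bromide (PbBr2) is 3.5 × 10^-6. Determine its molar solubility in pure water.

PbBr2(s) <=> Pb^2+(aq) + 2 Br^-(aq)
Ksp = [Pb^2+][Br^-]^2
For each mole of PbBr2 that dissolves: [Pb^2+] = s, [Br^-] = 2s.
Ksp = s(2s)^2 = 4s^3
Solving, s = (3.5 × 10^-6/4)^(1/3) = 9.6 x 10^-3 M

s = 9.6 x 10^-3 M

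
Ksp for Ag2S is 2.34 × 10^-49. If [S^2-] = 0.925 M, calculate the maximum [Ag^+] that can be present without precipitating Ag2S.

Ag2S(s) ⇌ 2 Ag^+(aq) + S^2-(aq)
Ksp = [Ag^+]^2[S^2-]
Precipitation begins when Q = Ksp. With [S^2-] = 0.925 M:
2.34 × 10^-49 = (0.925) × [Ag^+]^2
[Ag^+] = (2.34 × 10^-49 / 9.25 x 10^-1)^(1/2) = 5.03 × 10^-25 M

[Ag^+] ≈ 5.03 × 10^-25 M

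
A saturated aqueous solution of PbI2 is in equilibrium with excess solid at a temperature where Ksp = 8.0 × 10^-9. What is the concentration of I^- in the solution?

PbI2(s) ⇌ Pb^2+(aq) + 2 I^-(aq)
Ksp = [Pb^2+][I^-]^2
Let s = molar solubility. Then [Pb^2+] = s and [I^-] = 2s.
So Ksp = s × (2s)^2 = 4s^3
Solving, s = (8.0 × 10^-9/4)^(1/3) = 1.26 × 10^-3 M
[I^-] = 2s = 2.5 × 10^-3 M

2.5e-3 M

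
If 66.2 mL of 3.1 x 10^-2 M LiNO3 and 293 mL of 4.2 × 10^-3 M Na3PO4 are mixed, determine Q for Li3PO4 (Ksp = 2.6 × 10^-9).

6.4e-10

Total volume = 66.2 + 293 = 359.2 mL.
[Li^+] = 3.1 × 10^-2 × (66.2/359.2) = 5.71 × 10^-3 M
[PO4^3-] = 4.2 x 10^-3 × (293/359.2) = 3.43 × 10^-3 M
Li3PO4(s) ⇌ 3 Li^+(aq) + PO4^3-(aq), so Q = [Li^+]^3[PO4^3-]
Q = (5.71 × 10^-3)^3(3.43 x 10^-3) = 6.4 × 10^-10
Q < Ksp, so no precipitate of Li3PO4 forms.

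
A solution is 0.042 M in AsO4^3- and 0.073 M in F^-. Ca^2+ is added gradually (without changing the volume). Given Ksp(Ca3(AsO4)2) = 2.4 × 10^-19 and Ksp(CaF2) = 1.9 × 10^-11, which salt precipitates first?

CaF2

Each salt begins to precipitate when Q = Ksp, i.e. when [Ca^2+] reaches its threshold.
For Ca3(AsO4)2: 2.4 × 10^-19 = (0.042)^2 × [Ca^2+]^3  ⇒  [Ca^2+] = 5.1 × 10^-6 M.
For CaF2: 1.9 × 10^-11 = (0.073)^2 × [Ca^2+]  ⇒  [Ca^2+] = 3.6 × 10^-9 M.
The salt with the lower threshold [Ca^2+] precipitates first: CaF2.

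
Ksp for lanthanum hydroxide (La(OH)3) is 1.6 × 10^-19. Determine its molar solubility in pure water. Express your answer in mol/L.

8.8 × 10^-6 M

La(OH)3(s) ⇌ La^3+(aq) + 3 OH^-(aq)
Ksp = [La^3+][OH^-]^3
With molar solubility s: [La^3+] = s, [OH^-] = 3s.
So Ksp = s × (3s)^3 = 27s^4
s = (1.6 × 10^-19 / 27)^(1/4) = 8.8 × 10^-6 M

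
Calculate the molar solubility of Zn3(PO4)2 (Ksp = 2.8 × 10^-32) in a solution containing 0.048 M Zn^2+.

s = 8.0 x 10^-15 M

Zn3(PO4)2(s) <=> 3 Zn^2+ + 2 PO4^3-
Ksp = [Zn^2+]^3[PO4^3-]^2
Let s = moles of Zn3(PO4)2 that dissolve per litre. [Zn^2+] = 0.048 + 3s ≈ 0.048, [PO4^3-] = 2s (common-ion effect: Zn^2+ is already 0.048 M).
Ksp ≈ (0.048)^3 × (2s)^2
s = 8.0 × 10^-15 M
Check: 3s = 2.4 × 10^-14 ≪ 0.048, so the approximation is valid.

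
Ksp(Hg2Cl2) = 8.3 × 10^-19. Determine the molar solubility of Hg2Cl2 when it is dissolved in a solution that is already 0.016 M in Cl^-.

Hg2Cl2(s) <=> Hg2^2+(aq) + 2 Cl^-(aq)
Ksp = [Hg2^2+][Cl^-]^2
Let s be the molar solubility in this solution. [Hg2^2+] = s, [Cl^-] = 0.016 + 2s ≈ 0.016 (common-ion effect: Cl^- is already 0.016 M).
Ksp ≈ s × (0.016)^2
s = 3.2 x 10^-15 M
Check: 2s = 6.5 x 10^-15 ≪ 0.016, so the approximation is valid.

s ≈ 3.2 x 10^-15 M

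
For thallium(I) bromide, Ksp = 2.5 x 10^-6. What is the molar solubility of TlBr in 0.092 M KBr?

TlBr(s) <=> Tl^+(aq) + Br^-(aq)
Ksp = [Tl^+][Br^-]
Let s be the molar solubility in this solution. [Tl^+] = s, [Br^-] = 0.092 + s ≈ 0.092 (since Br^- from KBr dominates).
Ksp ≈ s × 0.092
s = 2.7 × 10^-5 M
Check: s = 2.7 x 10^-5 ≪ 0.092, so the approximation is valid.

s ≈ 2.7 x 10^-5 M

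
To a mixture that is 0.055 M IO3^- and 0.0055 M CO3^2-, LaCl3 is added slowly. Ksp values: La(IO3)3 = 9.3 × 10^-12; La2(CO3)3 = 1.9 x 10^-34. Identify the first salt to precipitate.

Precipitation of each salt starts when its ion product equals its Ksp.
For La(IO3)3: 9.3 × 10^-12 = (0.055)^3 × [La^3+]  ⇒  [La^3+] = 5.6 x 10^-8 M.
For La2(CO3)3: 1.9 x 10^-34 = (0.0055)^3 × [La^3+]^2  ⇒  [La^3+] = 3.4 × 10^-14 M.
The salt with the lower threshold [La^3+] precipitates first: La2(CO3)3.

La2(CO3)3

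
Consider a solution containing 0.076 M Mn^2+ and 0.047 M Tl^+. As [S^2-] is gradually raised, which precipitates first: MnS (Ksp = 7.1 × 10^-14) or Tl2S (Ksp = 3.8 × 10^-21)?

Tl2S

Precipitation of each salt starts when its ion product equals its Ksp.
For MnS: 7.1 × 10^-14 = 0.076 × [S^2-]  ⇒  [S^2-] = 9.3 × 10^-13 M.
For Tl2S: 3.8 × 10^-21 = (0.047)^2 × [S^2-]  ⇒  [S^2-] = 1.7 × 10^-18 M.
The salt with the lower threshold [S^2-] precipitates first: Tl2S.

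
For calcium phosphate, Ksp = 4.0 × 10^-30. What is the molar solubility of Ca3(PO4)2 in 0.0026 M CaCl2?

Ca3(PO4)2(s) ⇌ 3 Ca^2+ + 2 PO4^3-
Ksp = [Ca^2+]^3[PO4^3-]^2
If s mol/L dissolves here, [Ca^2+] = 0.0026 + 3s ≈ 0.0026, [PO4^3-] = 2s (since Ca^2+ from CaCl2 dominates).
Ksp ≈ (0.0026)^3 × (2s)^2
s = 7.5 × 10^-12 M
Check: 3s = 2.3 × 10^-11 ≪ 0.0026, so the approximation is valid.

7.5e-12 M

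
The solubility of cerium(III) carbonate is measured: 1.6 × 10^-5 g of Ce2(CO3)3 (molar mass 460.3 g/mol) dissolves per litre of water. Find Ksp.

Molar solubility s = (1.6 × 10^-5 g/L) / (460.3 g/mol) = 3.48 × 10^-8 M.
Ce2(CO3)3(s) <=> 2 Ce^3+(aq) + 3 CO3^2-(aq)
With molar solubility s: [Ce^3+] = 2s, [CO3^2-] = 3s.
Ksp = [Ce^3+]^2[CO3^2-]^3
Substituting: Ksp = (2s)^2(3s)^3 = 108s^5
With s = 3.48 × 10^-8: Ksp = 5.5 x 10^-36

Ksp = 5.5 × 10^-36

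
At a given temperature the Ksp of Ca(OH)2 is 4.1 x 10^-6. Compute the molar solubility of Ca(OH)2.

Ca(OH)2(s) <=> Ca^2+ + 2 OH^-
Ksp = [Ca^2+][OH^-]^2
With molar solubility s: [Ca^2+] = s, [OH^-] = 2s.
Substituting: Ksp = s(2s)^2 = 4s^3
s = (4.1 x 10^-6 / 4)^(1/3) = 1.0 × 10^-2 M

0.010 M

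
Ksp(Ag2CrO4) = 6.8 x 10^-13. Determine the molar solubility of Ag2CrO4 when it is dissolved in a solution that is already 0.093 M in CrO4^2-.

Ag2CrO4(s) <=> 2 Ag^+(aq) + CrO4^2-(aq)
Ksp = [Ag^+]^2[CrO4^2-]
Let s = moles of Ag2CrO4 that dissolve per litre. [Ag^+] = 2s, [CrO4^2-] = 0.093 + s ≈ 0.093 (common-ion effect: CrO4^2- is already 0.093 M).
Ksp ≈ (2s)^2 × 0.093
s = 1.4 × 10^-6 M
Check: s = 1.4 × 10^-6 ≪ 0.093, so the approximation is valid.

1.4 × 10^-6 M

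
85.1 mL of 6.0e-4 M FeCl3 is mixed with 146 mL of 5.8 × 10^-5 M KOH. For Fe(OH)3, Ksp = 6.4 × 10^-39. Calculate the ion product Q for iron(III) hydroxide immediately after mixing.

Total volume = 85.1 + 146 = 231.1 mL.
[Fe^3+] = 6.0 x 10^-4 × (85.1/231.1) = 2.21 × 10^-4 M
[OH^-] = 5.8 × 10^-5 × (146/231.1) = 3.66 × 10^-5 M
Fe(OH)3(s) ⇌ Fe^3+ + 3 OH^-, so Q = [Fe^3+][OH^-]^3
Q = (2.21 × 10^-4)(3.66 × 10^-5)^3 = 1.1 × 10^-17
Q > Ksp, so Fe(OH)3 will precipitate.

Q ≈ 1.1 × 10^-17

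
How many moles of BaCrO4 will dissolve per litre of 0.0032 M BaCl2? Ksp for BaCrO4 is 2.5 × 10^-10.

7.8 × 10^-8 M

BaCrO4(s) ⇌ Ba^2+ + CrO4^2-
Ksp = [Ba^2+][CrO4^2-]
Let s be the molar solubility in this solution. [Ba^2+] = 0.0032 + s ≈ 0.0032, [CrO4^2-] = s (since Ba^2+ from BaCl2 dominates).
Ksp ≈ 0.0032 × s
s = 7.8 x 10^-8 M
Check: s = 7.8 × 10^-8 ≪ 0.0032, so the approximation is valid.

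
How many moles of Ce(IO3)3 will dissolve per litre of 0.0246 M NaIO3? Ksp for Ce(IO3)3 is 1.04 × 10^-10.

6.99 x 10^-6 M

Ce(IO3)3(s) ⇌ Ce^3+(aq) + 3 IO3^-(aq)
Ksp = [Ce^3+][IO3^-]^3
If s mol/L dissolves here, [Ce^3+] = s, [IO3^-] = 0.0246 + 3s ≈ 0.0246 (common-ion effect: IO3^- is already 0.0246 M).
Ksp ≈ s × (0.0246)^3
s = 6.99 x 10^-6 M
Check: 3s = 2.1 x 10^-5 ≪ 0.0246, so the approximation is valid.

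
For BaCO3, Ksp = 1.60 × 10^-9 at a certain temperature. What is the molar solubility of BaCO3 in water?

BaCO3(s) ⇌ Ba^2+(aq) + CO3^2-(aq)
Ksp = [Ba^2+][CO3^2-]
Let s = molar solubility. Then [Ba^2+] = s and [CO3^2-] = s.
Ksp = (s)(s) = s^2
s = (1.60 × 10^-9)^(1/2) = 4.00 x 10^-5 M

s = 4.00 × 10^-5 M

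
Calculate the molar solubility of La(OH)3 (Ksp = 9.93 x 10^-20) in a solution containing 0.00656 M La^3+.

8.25 x 10^-7 M

La(OH)3(s) <=> La^3+(aq) + 3 OH^-(aq)
Ksp = [La^3+][OH^-]^3
If s mol/L dissolves here, [La^3+] = 0.00656 + s ≈ 0.00656, [OH^-] = 3s (since the La^3+ already present dominates).
Ksp ≈ 0.00656 × (3s)^3
s = 8.25 × 10^-7 M
Check: s = 8.2 x 10^-7 ≪ 0.00656, so the approximation is valid.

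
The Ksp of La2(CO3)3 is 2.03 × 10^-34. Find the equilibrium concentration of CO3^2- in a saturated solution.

La2(CO3)3(s) ⇌ 2 La^3+(aq) + 3 CO3^2-(aq)
Ksp = [La^3+]^2[CO3^2-]^3
Let s = molar solubility. Then [La^3+] = 2s and [CO3^2-] = 3s.
So Ksp = (2s)^2 × (3s)^3 = 108s^5
Solving, s = (2.03 × 10^-34/108)^(1/5) = 7.158 × 10^-8 M
[CO3^2-] = 3s = 2.15 × 10^-7 M

[CO3^2-] = 2.15 × 10^-7 M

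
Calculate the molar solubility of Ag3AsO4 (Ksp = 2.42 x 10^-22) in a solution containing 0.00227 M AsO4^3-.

Ag3AsO4(s) ⇌ 3 Ag^+ + AsO4^3-
Ksp = [Ag^+]^3[AsO4^3-]
Let s be the molar solubility in this solution. [Ag^+] = 3s, [AsO4^3-] = 0.00227 + s ≈ 0.00227 (since the AsO4^3- already present dominates).
Ksp ≈ (3s)^3 × 0.00227
s = 1.58 × 10^-7 M
Check: s = 1.6 × 10^-7 ≪ 0.00227, so the approximation is valid.

s ≈ 1.58 x 10^-7 M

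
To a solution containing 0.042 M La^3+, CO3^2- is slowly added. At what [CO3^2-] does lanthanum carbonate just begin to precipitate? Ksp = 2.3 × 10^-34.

La2(CO3)3(s) ⇌ 2 La^3+ + 3 CO3^2-
Ksp = [La^3+]^2[CO3^2-]^3
Precipitation begins when Q = Ksp. With [La^3+] = 0.042 M:
2.3 × 10^-34 = (0.042)^2 × [CO3^2-]^3
[CO3^2-] = (2.3 × 10^-34 / 1.76 × 10^-3)^(1/3) = 5.1 × 10^-11 M

5.1 × 10^-11 M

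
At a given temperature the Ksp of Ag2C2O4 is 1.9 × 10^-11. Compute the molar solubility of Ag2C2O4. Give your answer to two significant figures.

Ag2C2O4(s) ⇌ 2 Ag^+(aq) + C2O4^2-(aq)
Ksp = [Ag^+]^2[C2O4^2-]
For each mole of Ag2C2O4 that dissolves: [Ag^+] = 2s, [C2O4^2-] = s.
Ksp = (2s)^2s = 4s^3
Solving, s = (1.9 × 10^-11/4)^(1/3) = 1.7 × 10^-4 M

1.7 × 10^-4 M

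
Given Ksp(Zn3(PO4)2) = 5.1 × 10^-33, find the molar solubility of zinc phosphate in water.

s = 1.4e-7 M

Zn3(PO4)2(s) <=> 3 Zn^2+(aq) + 2 PO4^3-(aq)
Ksp = [Zn^2+]^3[PO4^3-]^2
If s mol/L of Zn3(PO4)2 dissolves, [Zn^2+] = 3s and [PO4^3-] = 2s.
Substituting: Ksp = (3s)^3(2s)^2 = 108s^5
Solving, s = (5.1 × 10^-33/108)^(1/5) = 1.4 × 10^-7 M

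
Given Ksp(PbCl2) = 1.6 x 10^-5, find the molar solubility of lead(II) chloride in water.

1.6 × 10^-2 M

PbCl2(s) <=> Pb^2+ + 2 Cl^-
Ksp = [Pb^2+][Cl^-]^2
If s mol/L of PbCl2 dissolves, [Pb^2+] = s and [Cl^-] = 2s.
Ksp = s(2s)^2 = 4s^3
Solving, s = (1.6 x 10^-5/4)^(1/3) = 1.6 x 10^-2 M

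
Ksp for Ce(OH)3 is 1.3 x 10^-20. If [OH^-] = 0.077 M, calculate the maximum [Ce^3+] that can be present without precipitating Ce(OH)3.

2.8 × 10^-17 M

Ce(OH)3(s) ⇌ Ce^3+(aq) + 3 OH^-(aq)
Ksp = [Ce^3+][OH^-]^3
Precipitation begins when Q = Ksp. With [OH^-] = 0.077 M:
1.3 x 10^-20 = (0.077)^3 × [Ce^3+]
[Ce^3+] = (1.3 x 10^-20 / 4.57 × 10^-4) = 2.8 × 10^-17 M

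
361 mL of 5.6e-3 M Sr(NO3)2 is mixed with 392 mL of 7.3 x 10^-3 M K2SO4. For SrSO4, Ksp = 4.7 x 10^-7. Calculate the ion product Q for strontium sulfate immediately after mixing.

Total volume = 361 + 392 = 753 mL.
[Sr^2+] = 5.6 × 10^-3 × (361/753) = 2.68 × 10^-3 M
[SO4^2-] = 7.3 × 10^-3 × (392/753) = 3.80 × 10^-3 M
SrSO4(s) ⇌ Sr^2+(aq) + SO4^2-(aq), so Q = [Sr^2+][SO4^2-]
Q = (2.68 × 10^-3)(3.80 × 10^-3) = 1.0 × 10^-5
Q > Ksp, so SrSO4 will precipitate.

Q ≈ 1.0 x 10^-5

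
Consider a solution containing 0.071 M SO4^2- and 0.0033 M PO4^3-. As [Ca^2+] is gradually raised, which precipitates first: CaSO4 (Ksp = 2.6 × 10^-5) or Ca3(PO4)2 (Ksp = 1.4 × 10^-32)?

Ca3(PO4)2

Each salt begins to precipitate when Q = Ksp, i.e. when [Ca^2+] reaches its threshold.
For CaSO4: 2.6 × 10^-5 = 0.071 × [Ca^2+]  ⇒  [Ca^2+] = 3.7 × 10^-4 M.
For Ca3(PO4)2: 1.4 × 10^-32 = (0.0033)^2 × [Ca^2+]^3  ⇒  [Ca^2+] = 1.1 × 10^-9 M.
The salt with the lower threshold [Ca^2+] precipitates first: Ca3(PO4)2.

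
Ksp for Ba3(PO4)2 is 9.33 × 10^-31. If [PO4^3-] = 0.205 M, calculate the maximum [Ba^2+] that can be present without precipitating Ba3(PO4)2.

Ba3(PO4)2(s) ⇌ 3 Ba^2+(aq) + 2 PO4^3-(aq)
Ksp = [Ba^2+]^3[PO4^3-]^2
Precipitation begins when Q = Ksp. With [PO4^3-] = 0.205 M:
9.33 × 10^-31 = (0.205)^2 × [Ba^2+]^3
[Ba^2+] = (9.33 × 10^-31 / 4.203 × 10^-2)^(1/3) = 2.81 × 10^-10 M

2.81 × 10^-10 M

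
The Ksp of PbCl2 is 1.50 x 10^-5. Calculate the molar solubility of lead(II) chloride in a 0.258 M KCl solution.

PbCl2(s) <=> Pb^2+ + 2 Cl^-
Ksp = [Pb^2+][Cl^-]^2
If s mol/L dissolves here, [Pb^2+] = s, [Cl^-] = 0.258 + 2s ≈ 0.258 (since Cl^- from KCl dominates).
Ksp ≈ s × (0.258)^2
s = 2.25 x 10^-4 M
Check: 2s = 4.5 × 10^-4 ≪ 0.258, so the approximation is valid.

s ≈ 2.25 × 10^-4 M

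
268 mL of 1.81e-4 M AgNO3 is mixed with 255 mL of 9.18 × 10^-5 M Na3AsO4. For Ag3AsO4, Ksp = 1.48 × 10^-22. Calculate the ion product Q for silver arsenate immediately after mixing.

3.57 × 10^-17

Total volume = 268 + 255 = 523 mL.
[Ag^+] = 1.81 x 10^-4 × (268/523) = 9.275 × 10^-5 M
[AsO4^3-] = 9.18 x 10^-5 × (255/523) = 4.476 x 10^-5 M
Ag3AsO4(s) ⇌ 3 Ag^+ + AsO4^3-, so Q = [Ag^+]^3[AsO4^3-]
Q = (9.275 × 10^-5)^3(4.476 × 10^-5) = 3.57 × 10^-17
Q > Ksp, so Ag3AsO4 will precipitate.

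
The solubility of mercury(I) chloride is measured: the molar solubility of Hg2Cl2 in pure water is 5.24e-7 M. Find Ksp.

Hg2Cl2(s) <=> Hg2^2+(aq) + 2 Cl^-(aq)
For each mole of Hg2Cl2 that dissolves: [Hg2^2+] = s, [Cl^-] = 2s.
Ksp = [Hg2^2+][Cl^-]^2
Ksp = s(2s)^2 = 4s^3
With s = 5.24 × 10^-7: Ksp = 5.76 × 10^-19

Ksp ≈ 5.76e-19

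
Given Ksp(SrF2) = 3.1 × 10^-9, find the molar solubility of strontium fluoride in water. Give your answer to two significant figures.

SrF2(s) ⇌ Sr^2+ + 2 F^-
Ksp = [Sr^2+][F^-]^2
If s mol/L of SrF2 dissolves, [Sr^2+] = s and [F^-] = 2s.
Substituting: Ksp = s(2s)^2 = 4s^3
s = (3.1 × 10^-9 / 4)^(1/3) = 9.2 x 10^-4 M

9.2 x 10^-4 M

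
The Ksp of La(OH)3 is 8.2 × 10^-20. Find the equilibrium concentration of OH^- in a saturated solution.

[OH^-] = 2.2 × 10^-5 M

La(OH)3(s) <=> La^3+ + 3 OH^-
Ksp = [La^3+][OH^-]^3
Let s = molar solubility. Then [La^3+] = s and [OH^-] = 3s.
Ksp = s(3s)^3 = 27s^4
Solving, s = (8.2 × 10^-20/27)^(1/4) = 7.42 × 10^-6 M
[OH^-] = 3s = 2.2 × 10^-5 M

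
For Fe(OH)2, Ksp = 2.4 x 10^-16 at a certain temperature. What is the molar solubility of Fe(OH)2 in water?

Fe(OH)2(s) ⇌ Fe^2+(aq) + 2 OH^-(aq)
Ksp = [Fe^2+][OH^-]^2
If s mol/L of Fe(OH)2 dissolves, [Fe^2+] = s and [OH^-] = 2s.
Substituting: Ksp = s(2s)^2 = 4s^3
Solving, s = (2.4 x 10^-16/4)^(1/3) = 3.9 × 10^-6 M

3.9 × 10^-6 M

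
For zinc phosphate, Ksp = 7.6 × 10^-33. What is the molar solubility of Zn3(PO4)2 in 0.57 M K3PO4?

s ≈ 9.5 x 10^-12 M

Zn3(PO4)2(s) ⇌ 3 Zn^2+ + 2 PO4^3-
Ksp = [Zn^2+]^3[PO4^3-]^2
If s mol/L dissolves here, [Zn^2+] = 3s, [PO4^3-] = 0.57 + 2s ≈ 0.57 (Ksp is small, so little additional dissolves).
Ksp ≈ (3s)^3 × (0.57)^2
s = 9.5 × 10^-12 M
Check: 2s = 1.9 × 10^-11 ≪ 0.57, so the approximation is valid.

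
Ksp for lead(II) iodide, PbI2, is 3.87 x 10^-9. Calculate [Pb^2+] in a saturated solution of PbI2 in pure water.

PbI2(s) ⇌ Pb^2+(aq) + 2 I^-(aq)
Ksp = [Pb^2+][I^-]^2
Let s = molar solubility. Then [Pb^2+] = s and [I^-] = 2s.
Substituting: Ksp = s(2s)^2 = 4s^3
s^3 = 3.87 x 10^-9 / 4, so s = 9.890 × 10^-4 M
[Pb^2+] = s = 9.89 × 10^-4 M

[Pb^2+] ≈ 9.89e-4 M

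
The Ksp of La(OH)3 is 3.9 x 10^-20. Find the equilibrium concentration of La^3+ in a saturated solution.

[La^3+] = 6.2 × 10^-6 M

La(OH)3(s) ⇌ La^3+(aq) + 3 OH^-(aq)
Ksp = [La^3+][OH^-]^3
If s mol/L of La(OH)3 dissolves, [La^3+] = s and [OH^-] = 3s.
Ksp = s(3s)^3 = 27s^4
Solving, s = (3.9 x 10^-20/27)^(1/4) = 6.16 × 10^-6 M
[La^3+] = s = 6.2 × 10^-6 M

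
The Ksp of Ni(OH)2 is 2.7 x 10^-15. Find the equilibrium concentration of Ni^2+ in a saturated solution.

Ni(OH)2(s) ⇌ Ni^2+(aq) + 2 OH^-(aq)
Ksp = [Ni^2+][OH^-]^2
With molar solubility s: [Ni^2+] = s, [OH^-] = 2s.
Ksp = s(2s)^2 = 4s^3
s = (2.7 x 10^-15 / 4)^(1/3) = 8.77 x 10^-6 M
[Ni^2+] = s = 8.8 × 10^-6 M

[Ni^2+] = 8.8e-6 M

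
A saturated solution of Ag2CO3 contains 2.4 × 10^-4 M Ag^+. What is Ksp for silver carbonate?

Ksp = 6.9e-12

Ag2CO3(s) ⇌ 2 Ag^+(aq) + CO3^2-(aq)
Stoichiometry gives [CO3^2-] = (1/2)[Ag^+] = 1.20 x 10^-4 M.
Ksp = [Ag^+]^2[CO3^2-]
Ksp = (2.4 × 10^-4)^2 × 1.20 × 10^-4 = 6.9 x 10^-12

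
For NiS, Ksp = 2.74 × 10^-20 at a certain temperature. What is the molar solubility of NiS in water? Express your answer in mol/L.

s = 1.66e-10 M

NiS(s) ⇌ Ni^2+ + S^2-
Ksp = [Ni^2+][S^2-]
If s mol/L of NiS dissolves, [Ni^2+] = s and [S^2-] = s.
Ksp = s × s = s^2
s = √(2.74 × 10^-20) = 1.66 × 10^-10 M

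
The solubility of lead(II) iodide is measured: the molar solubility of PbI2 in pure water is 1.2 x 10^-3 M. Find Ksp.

6.9 × 10^-9

PbI2(s) ⇌ Pb^2+ + 2 I^-
For each mole of PbI2 that dissolves: [Pb^2+] = s, [I^-] = 2s.
Ksp = [Pb^2+][I^-]^2
Ksp = s(2s)^2 = 4s^3
With s = 1.2 x 10^-3: Ksp = 6.9 × 10^-9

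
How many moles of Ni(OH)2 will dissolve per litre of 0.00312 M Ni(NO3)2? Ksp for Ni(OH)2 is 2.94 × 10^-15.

Ni(OH)2(s) ⇌ Ni^2+ + 2 OH^-
Ksp = [Ni^2+][OH^-]^2
Let s = moles of Ni(OH)2 that dissolve per litre. [Ni^2+] = 0.00312 + s ≈ 0.00312, [OH^-] = 2s (common-ion effect: Ni^2+ is already 0.00312 M).
Ksp ≈ 0.00312 × (2s)^2
s = 4.85 × 10^-7 M
Check: s = 4.9 × 10^-7 ≪ 0.00312, so the approximation is valid.

4.85 x 10^-7 M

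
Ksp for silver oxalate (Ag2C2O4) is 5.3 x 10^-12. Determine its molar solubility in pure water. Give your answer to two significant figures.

s ≈ 1.1 × 10^-4 M

Ag2C2O4(s) ⇌ 2 Ag^+ + C2O4^2-
Ksp = [Ag^+]^2[C2O4^2-]
For each mole of Ag2C2O4 that dissolves: [Ag^+] = 2s, [C2O4^2-] = s.
So Ksp = (2s)^2 × s = 4s^3
s = (5.3 x 10^-12 / 4)^(1/3) = 1.1 × 10^-4 M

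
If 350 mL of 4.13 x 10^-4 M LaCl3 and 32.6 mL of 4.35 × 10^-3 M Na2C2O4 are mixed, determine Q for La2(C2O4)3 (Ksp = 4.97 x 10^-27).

Total volume = 350 + 32.6 = 382.6 mL.
[La^3+] = 4.13 × 10^-4 × (350/382.6) = 3.778 x 10^-4 M
[C2O4^2-] = 4.35 × 10^-3 × (32.6/382.6) = 3.706 × 10^-4 M
La2(C2O4)3(s) ⇌ 2 La^3+(aq) + 3 C2O4^2-(aq), so Q = [La^3+]^2[C2O4^2-]^3
Q = (3.778 x 10^-4)^2(3.706 × 10^-4)^3 = 7.27 × 10^-18
Q > Ksp, so La2(C2O4)3 will precipitate.

Q ≈ 7.27 × 10^-18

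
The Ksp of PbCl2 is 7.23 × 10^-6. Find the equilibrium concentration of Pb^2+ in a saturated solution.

1.22 × 10^-2 M

PbCl2(s) ⇌ Pb^2+(aq) + 2 Cl^-(aq)
Ksp = [Pb^2+][Cl^-]^2
With molar solubility s: [Pb^2+] = s, [Cl^-] = 2s.
Ksp = s(2s)^2 = 4s^3
s = (7.23 × 10^-6 / 4)^(1/3) = 1.218 × 10^-2 M
[Pb^2+] = s = 1.22 × 10^-2 M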